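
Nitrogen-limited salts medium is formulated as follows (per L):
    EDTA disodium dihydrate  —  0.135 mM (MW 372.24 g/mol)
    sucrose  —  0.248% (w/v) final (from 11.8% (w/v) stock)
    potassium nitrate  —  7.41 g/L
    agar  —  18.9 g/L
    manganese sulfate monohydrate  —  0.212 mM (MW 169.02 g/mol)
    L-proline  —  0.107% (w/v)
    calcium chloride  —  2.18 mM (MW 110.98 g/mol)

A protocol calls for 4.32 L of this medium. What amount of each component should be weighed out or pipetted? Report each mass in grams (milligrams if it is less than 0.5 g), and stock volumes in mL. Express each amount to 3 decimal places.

EDTA disodium dihydrate 217.090 mg; sucrose 90.793 mL; potassium nitrate 32.011 g; agar 81.648 g; manganese sulfate monohydrate 154.795 mg; L-proline 4.622 g; calcium chloride 1.045 g

Working volume: 4.32 L.
EDTA disodium dihydrate: 0.135 mmol/L × 372.24 mg/mmol × 4.32 L = 217.090 mg
sucrose: dilute stock: 0.248% ÷ 11.8% × 4320 mL = 90.793 mL
potassium nitrate: 7.41 g/L × 4.32 L = 32.011 g
agar: 18.9 g/L × 4.32 L = 81.648 g
manganese sulfate monohydrate: 0.212 mmol/L × 169.02 mg/mmol × 4.32 L = 154.795 mg
L-proline: 0.107% w/v = 1.07 g/L → 1.07 × 4.32 L = 4.622 g
calcium chloride: 2.18 mmol/L × 110.98 g/mol × 4.32 L ÷ 1000 = 1.045 g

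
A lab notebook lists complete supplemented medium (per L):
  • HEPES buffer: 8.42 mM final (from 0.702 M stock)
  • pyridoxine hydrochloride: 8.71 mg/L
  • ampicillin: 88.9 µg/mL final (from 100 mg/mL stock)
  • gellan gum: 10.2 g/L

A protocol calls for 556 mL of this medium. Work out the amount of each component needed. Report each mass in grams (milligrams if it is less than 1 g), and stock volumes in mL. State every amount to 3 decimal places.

HEPES buffer 6.669 mL; pyridoxine hydrochloride 4.843 mg; ampicillin 0.494 mL; gellan gum 5.671 g

Working volume: 556 mL = 0.556 L.
HEPES buffer: dilute stock: 8.42 mM × 556 mL ÷ 702 mM = 6.669 mL
pyridoxine hydrochloride: 8.71 mg/L × 0.556 L = 4.843 mg
ampicillin: V = C2·V2/C1 = 88.9 µg/mL × 556 mL ÷ 100000 µg/mL = 0.494 mL
gellan gum: 10.2 g/L × 0.556 L = 5.671 g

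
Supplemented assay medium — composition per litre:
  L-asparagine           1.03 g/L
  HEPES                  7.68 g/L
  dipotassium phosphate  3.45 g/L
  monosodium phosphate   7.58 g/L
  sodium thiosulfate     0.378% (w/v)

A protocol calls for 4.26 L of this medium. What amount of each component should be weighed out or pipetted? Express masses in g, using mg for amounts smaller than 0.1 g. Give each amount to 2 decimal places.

L-asparagine 4.39 g; HEPES 32.72 g; dipotassium phosphate 14.70 g; monosodium phosphate 32.29 g; sodium thiosulfate 16.10 g

Working volume: 4.26 L.
L-asparagine: 1.03 g/L × 4.26 L = 4.39 g
HEPES: 7.68 g/L × 4.26 L = 32.72 g
dipotassium phosphate: 3.45 g/L × 4.26 L = 14.70 g
monosodium phosphate: 7.58 g/L × 4.26 L = 32.29 g
sodium thiosulfate: 0.378% w/v = 3.78 g/L → 3.78 × 4.26 L = 16.10 g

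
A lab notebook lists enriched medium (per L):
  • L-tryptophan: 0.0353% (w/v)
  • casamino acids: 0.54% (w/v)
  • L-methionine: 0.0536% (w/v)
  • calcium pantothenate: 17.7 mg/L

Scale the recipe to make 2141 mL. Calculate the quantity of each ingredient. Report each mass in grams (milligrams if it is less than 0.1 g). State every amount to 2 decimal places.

Working volume: 2141 mL = 2.141 L.
L-tryptophan: 0.0353 g per 100 mL × 2141 mL ÷ 100 = 0.76 g
casamino acids: 0.54 g per 100 mL × 2141 mL ÷ 100 = 11.56 g
L-methionine: 0.0536% w/v = 0.536 g/L → 0.536 × 2.141 L = 1.15 g
calcium pantothenate: 17.7 mg/L × 2.141 L = 37.90 mg

L-tryptophan 0.76 g; casamino acids 11.56 g; L-methionine 1.15 g; calcium pantothenate 37.90 mg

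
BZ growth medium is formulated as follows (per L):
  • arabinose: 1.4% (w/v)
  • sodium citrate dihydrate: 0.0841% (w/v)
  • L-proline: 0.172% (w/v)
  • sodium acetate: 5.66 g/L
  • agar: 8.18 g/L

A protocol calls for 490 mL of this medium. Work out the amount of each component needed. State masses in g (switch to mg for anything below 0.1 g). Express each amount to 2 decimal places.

Scale factor relative to 1 L: 0.49.
arabinose: 1.4% w/v = 14 g/L → 14 × 0.49 L = 6.86 g
sodium citrate dihydrate: 0.0841% w/v = 0.841 g/L → 0.841 × 0.49 L = 0.41 g
L-proline: 0.172% w/v = 1.72 g/L → 1.72 × 0.49 L = 0.84 g
sodium acetate: 5.66 g/L × 0.49 L = 2.77 g
agar: 8.18 g/L × 0.49 L = 4.01 g

arabinose 6.86 g; sodium citrate dihydrate 0.41 g; L-proline 0.84 g; sodium acetate 2.77 g; agar 4.01 g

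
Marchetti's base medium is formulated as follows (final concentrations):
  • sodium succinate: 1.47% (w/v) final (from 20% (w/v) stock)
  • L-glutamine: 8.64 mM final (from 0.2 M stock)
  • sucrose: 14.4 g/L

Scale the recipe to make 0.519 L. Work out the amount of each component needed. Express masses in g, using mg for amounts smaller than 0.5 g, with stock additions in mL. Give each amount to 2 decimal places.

sodium succinate 38.15 mL; L-glutamine 22.42 mL; sucrose 7.47 g

Scale factor relative to 1 L: 0.519.
sodium succinate: C1V1 = C2V2 → 1.47% ÷ 20% × 519 mL = 38.15 mL
L-glutamine: dilute stock: 8.64 mM × 519 mL ÷ 200 mM = 22.42 mL
sucrose: 14.4 g/L × 0.519 L = 7.47 g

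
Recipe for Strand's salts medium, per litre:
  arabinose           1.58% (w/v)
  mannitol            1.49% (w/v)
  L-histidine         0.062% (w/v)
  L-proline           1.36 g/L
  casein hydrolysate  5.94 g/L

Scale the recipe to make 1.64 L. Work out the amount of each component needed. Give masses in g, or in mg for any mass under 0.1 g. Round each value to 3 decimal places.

Working volume: 1.64 L.
arabinose: 1.58% w/v = 15.8 g/L → 15.8 × 1.64 L = 25.912 g
mannitol: 1.49 g per 100 mL × 1640 mL ÷ 100 = 24.436 g
L-histidine: 0.062 g per 100 mL × 1640 mL ÷ 100 = 1.017 g
L-proline: 1.36 g/L × 1.64 L = 2.230 g
casein hydrolysate: 5.94 g/L × 1.64 L = 9.742 g

arabinose 25.912 g; mannitol 24.436 g; L-histidine 1.017 g; L-proline 2.230 g; casein hydrolysate 9.742 g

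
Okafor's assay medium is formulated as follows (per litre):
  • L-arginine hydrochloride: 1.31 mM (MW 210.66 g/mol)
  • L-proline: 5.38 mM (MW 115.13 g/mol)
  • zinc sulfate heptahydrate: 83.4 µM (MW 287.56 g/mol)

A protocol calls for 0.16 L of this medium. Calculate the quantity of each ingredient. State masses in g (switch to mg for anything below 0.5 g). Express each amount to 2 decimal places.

Scale factor relative to 1 L: 0.16.
L-arginine hydrochloride: 1.31 mmol/L × 210.66 mg/mmol × 0.16 L = 44.15 mg
L-proline: 5.38 mmol/L × 115.13 mg/mmol × 0.16 L = 99.10 mg
zinc sulfate heptahydrate: 83.4 µmol/L × 287.56 g/mol × 0.16 L ÷ 1000 = 3.84 mg

L-arginine hydrochloride 44.15 mg; L-proline 99.10 mg; zinc sulfate heptahydrate 3.84 mg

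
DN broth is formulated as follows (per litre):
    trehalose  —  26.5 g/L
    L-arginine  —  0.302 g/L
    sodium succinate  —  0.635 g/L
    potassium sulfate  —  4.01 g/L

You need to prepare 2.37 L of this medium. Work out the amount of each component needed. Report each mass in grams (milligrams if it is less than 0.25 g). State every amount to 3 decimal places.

trehalose 62.805 g; L-arginine 0.716 g; sodium succinate 1.505 g; potassium sulfate 9.504 g

Working volume: 2.37 L.
trehalose: 26.5 g/L × 2.37 L = 62.805 g
L-arginine: 0.302 g/L × 2.37 L = 0.716 g
sodium succinate: 0.635 g/L × 2.37 L = 1.505 g
potassium sulfate: 4.01 g/L × 2.37 L = 9.504 g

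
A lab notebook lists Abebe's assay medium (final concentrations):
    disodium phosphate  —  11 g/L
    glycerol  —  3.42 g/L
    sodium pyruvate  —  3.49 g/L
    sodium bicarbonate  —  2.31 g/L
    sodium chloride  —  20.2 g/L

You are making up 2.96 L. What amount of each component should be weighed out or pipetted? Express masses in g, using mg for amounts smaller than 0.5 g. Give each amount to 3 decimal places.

Scale factor relative to 1 L: 2.96.
disodium phosphate: 11 g/L × 2.96 L = 32.560 g
glycerol: 3.42 g/L × 2.96 L = 10.123 g
sodium pyruvate: 3.49 g/L × 2.96 L = 10.330 g
sodium bicarbonate: 2.31 g/L × 2.96 L = 6.838 g
sodium chloride: 20.2 g/L × 2.96 L = 59.792 g

disodium phosphate 32.560 g; glycerol 10.123 g; sodium pyruvate 10.330 g; sodium bicarbonate 6.838 g; sodium chloride 59.792 g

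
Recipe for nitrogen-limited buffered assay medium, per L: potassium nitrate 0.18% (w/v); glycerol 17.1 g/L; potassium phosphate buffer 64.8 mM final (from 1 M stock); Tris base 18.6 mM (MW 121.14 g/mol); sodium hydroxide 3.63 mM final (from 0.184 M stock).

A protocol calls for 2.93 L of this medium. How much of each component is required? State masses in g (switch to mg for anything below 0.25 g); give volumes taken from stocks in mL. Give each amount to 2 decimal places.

potassium nitrate 5.27 g; glycerol 50.10 g; potassium phosphate buffer 189.86 mL; Tris base 6.60 g; sodium hydroxide 57.80 mL

Working volume: 2.93 L.
potassium nitrate: 0.18% w/v = 1.8 g/L → 1.8 × 2.93 L = 5.27 g
glycerol: 17.1 g/L × 2.93 L = 50.10 g
potassium phosphate buffer: V = C2·V2/C1 = 64.8 mM × 2930 mL ÷ 1000 mM = 189.86 mL
Tris base: 18.6 mmol/L × 121.14 g/mol × 2.93 L ÷ 1000 = 6.60 g
sodium hydroxide: dilute stock: 3.63 mM × 2930 mL ÷ 184 mM = 57.80 mL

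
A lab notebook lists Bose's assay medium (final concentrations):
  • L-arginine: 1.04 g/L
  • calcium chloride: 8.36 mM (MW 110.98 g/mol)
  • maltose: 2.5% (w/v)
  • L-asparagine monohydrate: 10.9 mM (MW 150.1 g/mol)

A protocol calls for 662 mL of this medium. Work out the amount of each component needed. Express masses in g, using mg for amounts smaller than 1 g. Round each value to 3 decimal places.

L-arginine 688.480 mg; calcium chloride 614.199 mg; maltose 16.550 g; L-asparagine monohydrate 1.083 g

Target volume = 662 mL = 0.662 L.
L-arginine: 1.04 g/L × 0.662 L = 0.68848 g = 688.480 mg
calcium chloride: 8.36 mmol/L × 110.98 mg/mmol × 0.662 L = 614.199 mg
maltose: 2.5% w/v = 25 g/L → 25 × 0.662 L = 16.550 g
L-asparagine monohydrate: 10.9 mmol/L × 150.1 g/mol × 0.662 L ÷ 1000 = 1.083 g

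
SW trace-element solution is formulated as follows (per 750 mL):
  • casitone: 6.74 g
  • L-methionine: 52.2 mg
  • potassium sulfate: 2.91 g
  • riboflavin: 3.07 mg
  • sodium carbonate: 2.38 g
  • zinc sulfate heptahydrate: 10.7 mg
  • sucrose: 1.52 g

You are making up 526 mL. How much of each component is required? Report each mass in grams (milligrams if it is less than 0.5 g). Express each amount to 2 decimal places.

casitone 4.73 g; L-methionine 36.61 mg; potassium sulfate 2.04 g; riboflavin 2.15 mg; sodium carbonate 1.67 g; zinc sulfate heptahydrate 7.50 mg; sucrose 1.07 g

Scale factor = 526 mL / 750 mL = 0.701333.
casitone: 6.74 g × (526 mL / 750 mL) = 4.73 g
L-methionine: 52.2 mg × (526 mL / 750 mL) = 36.61 mg
potassium sulfate: 2.91 g × (526 mL / 750 mL) = 2.04 g
riboflavin: 3.07 mg × (526 mL / 750 mL) = 2.15 mg
sodium carbonate: 2.38 g × (526 mL / 750 mL) = 1.67 g
zinc sulfate heptahydrate: 10.7 mg × (526 mL / 750 mL) = 7.50 mg
sucrose: 1.52 g × (526 mL / 750 mL) = 1.07 g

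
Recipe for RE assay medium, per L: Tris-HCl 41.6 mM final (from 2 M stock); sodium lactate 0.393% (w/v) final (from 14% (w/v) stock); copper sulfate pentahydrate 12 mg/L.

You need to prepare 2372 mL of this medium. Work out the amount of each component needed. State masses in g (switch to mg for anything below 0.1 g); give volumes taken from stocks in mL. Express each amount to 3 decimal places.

Working volume: 2372 mL = 2.372 L.
Tris-HCl: V = C2·V2/C1 = 41.6 mM × 2372 mL ÷ 2000 mM = 49.338 mL
sodium lactate: dilute stock: 0.393% ÷ 14% × 2372 mL = 66.585 mL
copper sulfate pentahydrate: 12 mg/L × 2.372 L = 28.464 mg

Tris-HCl 49.338 mL; sodium lactate 66.585 mL; copper sulfate pentahydrate 28.464 mg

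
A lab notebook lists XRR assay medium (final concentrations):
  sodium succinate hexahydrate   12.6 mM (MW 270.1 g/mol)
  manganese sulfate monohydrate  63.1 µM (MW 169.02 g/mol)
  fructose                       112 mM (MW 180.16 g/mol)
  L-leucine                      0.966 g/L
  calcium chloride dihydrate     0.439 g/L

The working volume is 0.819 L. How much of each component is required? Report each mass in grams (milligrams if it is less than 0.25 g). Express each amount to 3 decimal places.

Scale factor relative to 1 L: 0.819.
sodium succinate hexahydrate: 12.6 mmol/L × 270.1 g/mol × 0.819 L ÷ 1000 = 2.787 g
manganese sulfate monohydrate: 63.1 µmol/L × 169.02 g/mol × 0.819 L ÷ 1000 = 8.735 mg
fructose: 112 mmol/L × 180.16 g/mol × 0.819 L ÷ 1000 = 16.526 g
L-leucine: 0.966 g/L × 0.819 L = 0.791 g
calcium chloride dihydrate: 0.439 g/L × 0.819 L = 0.360 g

sodium succinate hexahydrate 2.787 g; manganese sulfate monohydrate 8.735 mg; fructose 16.526 g; L-leucine 0.791 g; calcium chloride dihydrate 0.360 g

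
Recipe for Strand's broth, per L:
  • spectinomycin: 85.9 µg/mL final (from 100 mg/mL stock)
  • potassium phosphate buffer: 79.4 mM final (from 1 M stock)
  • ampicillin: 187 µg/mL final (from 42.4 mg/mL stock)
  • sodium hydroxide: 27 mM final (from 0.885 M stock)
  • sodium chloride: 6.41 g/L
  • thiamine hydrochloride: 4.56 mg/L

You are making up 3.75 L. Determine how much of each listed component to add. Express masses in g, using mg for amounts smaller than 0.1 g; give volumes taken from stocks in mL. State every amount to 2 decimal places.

spectinomycin 3.22 mL; potassium phosphate buffer 297.75 mL; ampicillin 16.54 mL; sodium hydroxide 114.41 mL; sodium chloride 24.04 g; thiamine hydrochloride 17.10 mg

Scale factor relative to 1 L: 3.75.
spectinomycin: dilute stock: 85.9 µg/mL × 3750 mL ÷ 100000 µg/mL = 3.22 mL
potassium phosphate buffer: dilute stock: 79.4 mM × 3750 mL ÷ 1000 mM = 297.75 mL
ampicillin: dilute stock: 187 µg/mL × 3750 mL ÷ 42400 µg/mL = 16.54 mL
sodium hydroxide: V = C2·V2/C1 = 27 mM × 3750 mL ÷ 885 mM = 114.41 mL
sodium chloride: 6.41 g/L × 3.75 L = 24.04 g
thiamine hydrochloride: 4.56 mg/L × 3.75 L = 17.10 mg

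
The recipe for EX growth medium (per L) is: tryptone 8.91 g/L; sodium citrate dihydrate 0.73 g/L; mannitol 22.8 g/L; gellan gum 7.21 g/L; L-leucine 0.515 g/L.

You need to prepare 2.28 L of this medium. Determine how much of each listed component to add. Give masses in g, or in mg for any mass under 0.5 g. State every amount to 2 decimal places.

Scale factor relative to 1 L: 2.28.
tryptone: 8.91 g/L × 2.28 L = 20.31 g
sodium citrate dihydrate: 0.73 g/L × 2.28 L = 1.66 g
mannitol: 22.8 g/L × 2.28 L = 51.98 g
gellan gum: 7.21 g/L × 2.28 L = 16.44 g
L-leucine: 0.515 g/L × 2.28 L = 1.17 g

tryptone 20.31 g; sodium citrate dihydrate 1.66 g; mannitol 51.98 g; gellan gum 16.44 g; L-leucine 1.17 g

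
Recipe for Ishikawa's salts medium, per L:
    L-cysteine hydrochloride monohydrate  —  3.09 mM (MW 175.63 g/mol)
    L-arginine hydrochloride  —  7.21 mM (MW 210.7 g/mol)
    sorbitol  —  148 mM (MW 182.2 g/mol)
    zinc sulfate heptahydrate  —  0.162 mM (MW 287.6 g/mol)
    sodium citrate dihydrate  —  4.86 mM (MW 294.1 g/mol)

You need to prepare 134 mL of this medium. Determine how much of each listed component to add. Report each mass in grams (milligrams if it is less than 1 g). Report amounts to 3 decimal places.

Working volume: 134 mL = 0.134 L.
L-cysteine hydrochloride monohydrate: 3.09 mmol/L × 175.63 mg/mmol × 0.134 L = 72.721 mg
L-arginine hydrochloride: 7.21 mmol/L × 210.7 mg/mmol × 0.134 L = 203.566 mg
sorbitol: 148 mmol/L × 182.2 g/mol × 0.134 L ÷ 1000 = 3.613 g
zinc sulfate heptahydrate: 0.162 mmol/L × 287.6 mg/mmol × 0.134 L = 6.243 mg
sodium citrate dihydrate: 4.86 mmol/L × 294.1 mg/mmol × 0.134 L = 191.530 mg

L-cysteine hydrochloride monohydrate 72.721 mg; L-arginine hydrochloride 203.566 mg; sorbitol 3.613 g; zinc sulfate heptahydrate 6.243 mg; sodium citrate dihydrate 191.530 mg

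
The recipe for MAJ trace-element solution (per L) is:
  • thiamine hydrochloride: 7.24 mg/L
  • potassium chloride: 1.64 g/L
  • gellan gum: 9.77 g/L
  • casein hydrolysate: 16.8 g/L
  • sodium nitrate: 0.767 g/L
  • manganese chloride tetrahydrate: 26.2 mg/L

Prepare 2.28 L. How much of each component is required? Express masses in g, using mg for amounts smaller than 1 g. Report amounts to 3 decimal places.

thiamine hydrochloride 16.507 mg; potassium chloride 3.739 g; gellan gum 22.276 g; casein hydrolysate 38.304 g; sodium nitrate 1.749 g; manganese chloride tetrahydrate 59.736 mg

Scale factor relative to 1 L: 2.28.
thiamine hydrochloride: 7.24 mg/L × 2.28 L = 16.507 mg
potassium chloride: 1.64 g/L × 2.28 L = 3.739 g
gellan gum: 9.77 g/L × 2.28 L = 22.276 g
casein hydrolysate: 16.8 g/L × 2.28 L = 38.304 g
sodium nitrate: 0.767 g/L × 2.28 L = 1.749 g
manganese chloride tetrahydrate: 26.2 mg/L × 2.28 L = 59.736 mg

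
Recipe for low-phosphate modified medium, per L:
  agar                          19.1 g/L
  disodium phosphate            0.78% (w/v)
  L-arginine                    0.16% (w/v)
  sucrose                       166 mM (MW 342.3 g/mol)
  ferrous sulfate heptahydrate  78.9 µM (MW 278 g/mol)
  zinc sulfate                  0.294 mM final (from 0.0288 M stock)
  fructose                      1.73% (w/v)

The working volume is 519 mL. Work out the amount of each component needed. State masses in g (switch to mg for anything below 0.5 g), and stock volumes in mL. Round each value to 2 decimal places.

Working volume: 519 mL = 0.519 L.
agar: 19.1 g/L × 0.519 L = 9.91 g
disodium phosphate: 0.78% w/v = 7.8 g/L → 7.8 × 0.519 L = 4.05 g
L-arginine: 0.16% w/v = 1.6 g/L → 1.6 × 0.519 L = 0.83 g
sucrose: 166 mmol/L × 342.3 g/mol × 0.519 L ÷ 1000 = 29.49 g
ferrous sulfate heptahydrate: 78.9 µmol/L × 278 g/mol × 0.519 L ÷ 1000 = 11.38 mg
zinc sulfate: V = C2·V2/C1 = 0.294 mM × 519 mL ÷ 28.8 mM = 5.30 mL
fructose: 1.73 g per 100 mL × 519 mL ÷ 100 = 8.98 g

agar 9.91 g; disodium phosphate 4.05 g; L-arginine 0.83 g; sucrose 29.49 g; ferrous sulfate heptahydrate 11.38 mg; zinc sulfate 5.30 mL; fructose 8.98 g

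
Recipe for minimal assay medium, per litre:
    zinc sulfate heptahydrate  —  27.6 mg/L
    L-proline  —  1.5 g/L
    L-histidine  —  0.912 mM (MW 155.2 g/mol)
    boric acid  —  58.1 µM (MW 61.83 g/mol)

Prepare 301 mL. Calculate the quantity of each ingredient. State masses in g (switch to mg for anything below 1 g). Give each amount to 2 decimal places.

Scale factor relative to 1 L: 0.301.
zinc sulfate heptahydrate: 27.6 mg/L × 0.301 L = 8.31 mg
L-proline: 1.5 g/L × 0.301 L = 0.4515 g = 451.50 mg
L-histidine: 0.912 mmol/L × 155.2 mg/mmol × 0.301 L = 42.60 mg
boric acid: 58.1 µmol/L × 61.83 g/mol × 0.301 L ÷ 1000 = 1.08 mg

zinc sulfate heptahydrate 8.31 mg; L-proline 451.50 mg; L-histidine 42.60 mg; boric acid 1.08 mg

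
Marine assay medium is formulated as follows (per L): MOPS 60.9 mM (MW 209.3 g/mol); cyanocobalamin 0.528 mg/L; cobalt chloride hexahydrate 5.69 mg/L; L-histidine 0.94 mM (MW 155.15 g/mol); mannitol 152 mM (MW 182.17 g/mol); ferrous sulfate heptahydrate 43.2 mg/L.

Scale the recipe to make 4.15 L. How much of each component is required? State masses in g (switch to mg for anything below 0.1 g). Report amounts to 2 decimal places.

MOPS 52.90 g; cyanocobalamin 2.19 mg; cobalt chloride hexahydrate 23.61 mg; L-histidine 0.61 g; mannitol 114.91 g; ferrous sulfate heptahydrate 0.18 g

Scale factor relative to 1 L: 4.15.
MOPS: 60.9 mmol/L × 209.3 g/mol × 4.15 L ÷ 1000 = 52.90 g
cyanocobalamin: 0.528 mg/L × 4.15 L = 2.19 mg
cobalt chloride hexahydrate: 5.69 mg/L × 4.15 L = 23.61 mg
L-histidine: 0.94 mmol/L × 155.15 g/mol × 4.15 L ÷ 1000 = 0.61 g
mannitol: 152 mmol/L × 182.17 g/mol × 4.15 L ÷ 1000 = 114.91 g
ferrous sulfate heptahydrate: 43.2 mg/L × 4.15 L = 179.28 mg = 0.18 g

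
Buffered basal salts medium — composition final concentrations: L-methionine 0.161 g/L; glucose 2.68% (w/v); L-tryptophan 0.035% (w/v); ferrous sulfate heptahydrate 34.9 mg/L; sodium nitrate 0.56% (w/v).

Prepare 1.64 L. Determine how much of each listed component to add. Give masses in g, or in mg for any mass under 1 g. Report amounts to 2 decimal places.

Scale factor relative to 1 L: 1.64.
L-methionine: 0.161 g/L × 1.64 L = 0.26404 g = 264.04 mg
glucose: 2.68 g per 100 mL × 1640 mL ÷ 100 = 43.95 g
L-tryptophan: 0.035% w/v = 0.35 g/L → 0.35 × 1.64 L = 0.574 g = 574.00 mg
ferrous sulfate heptahydrate: 34.9 mg/L × 1.64 L = 57.24 mg
sodium nitrate: 0.56 g per 100 mL × 1640 mL ÷ 100 = 9.18 g

L-methionine 264.04 mg; glucose 43.95 g; L-tryptophan 574.00 mg; ferrous sulfate heptahydrate 57.24 mg; sodium nitrate 9.18 g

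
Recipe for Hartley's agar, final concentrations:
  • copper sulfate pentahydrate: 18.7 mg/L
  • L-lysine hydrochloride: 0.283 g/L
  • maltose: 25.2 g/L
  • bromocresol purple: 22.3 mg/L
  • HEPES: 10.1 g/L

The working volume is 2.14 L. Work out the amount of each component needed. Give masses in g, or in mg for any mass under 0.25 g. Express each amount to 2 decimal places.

Working volume: 2.14 L.
copper sulfate pentahydrate: 18.7 mg/L × 2.14 L = 40.02 mg
L-lysine hydrochloride: 0.283 g/L × 2.14 L = 0.61 g
maltose: 25.2 g/L × 2.14 L = 53.93 g
bromocresol purple: 22.3 mg/L × 2.14 L = 47.72 mg
HEPES: 10.1 g/L × 2.14 L = 21.61 g

copper sulfate pentahydrate 40.02 mg; L-lysine hydrochloride 0.61 g; maltose 53.93 g; bromocresol purple 47.72 mg; HEPES 21.61 g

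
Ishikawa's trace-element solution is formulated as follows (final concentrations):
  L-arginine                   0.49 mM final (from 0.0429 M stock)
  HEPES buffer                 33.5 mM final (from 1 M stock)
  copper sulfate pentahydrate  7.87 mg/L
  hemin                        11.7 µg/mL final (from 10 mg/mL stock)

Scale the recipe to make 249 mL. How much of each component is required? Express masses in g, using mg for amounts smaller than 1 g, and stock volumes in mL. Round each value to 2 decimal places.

L-arginine 2.84 mL; HEPES buffer 8.34 mL; copper sulfate pentahydrate 1.96 mg; hemin 0.29 mL

Working volume: 249 mL = 0.249 L.
L-arginine: V = C2·V2/C1 = 0.49 mM × 249 mL ÷ 42.9 mM = 2.84 mL
HEPES buffer: C1V1 = C2V2 → 33.5 mM × 249 mL ÷ 1000 mM = 8.34 mL
copper sulfate pentahydrate: 7.87 mg/L × 0.249 L = 1.96 mg
hemin: C1V1 = C2V2 → 11.7 µg/mL × 249 mL ÷ 10000 µg/mL = 0.29 mL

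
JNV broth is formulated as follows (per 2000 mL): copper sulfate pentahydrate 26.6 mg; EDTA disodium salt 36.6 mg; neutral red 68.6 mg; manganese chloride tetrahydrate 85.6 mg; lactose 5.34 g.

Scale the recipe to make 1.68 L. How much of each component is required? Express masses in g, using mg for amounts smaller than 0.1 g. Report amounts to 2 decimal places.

Scale factor = 1680 mL / 2000 mL = 0.84.
copper sulfate pentahydrate: 26.6 mg × (1680 mL / 2000 mL) = 22.34 mg
EDTA disodium salt: 36.6 mg × (1680 mL / 2000 mL) = 30.74 mg
neutral red: 68.6 mg × (1680 mL / 2000 mL) = 57.62 mg
manganese chloride tetrahydrate: 85.6 mg × (1680 mL / 2000 mL) = 71.90 mg
lactose: 5.34 g × (1680 mL / 2000 mL) = 4.49 g

copper sulfate pentahydrate 22.34 mg; EDTA disodium salt 30.74 mg; neutral red 57.62 mg; manganese chloride tetrahydrate 71.90 mg; lactose 4.49 g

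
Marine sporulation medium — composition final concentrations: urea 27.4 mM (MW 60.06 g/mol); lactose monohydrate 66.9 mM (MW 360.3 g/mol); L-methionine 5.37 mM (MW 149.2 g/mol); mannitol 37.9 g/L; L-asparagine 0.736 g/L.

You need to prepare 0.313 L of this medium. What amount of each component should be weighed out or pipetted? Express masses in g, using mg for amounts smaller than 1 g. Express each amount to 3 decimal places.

Scale factor relative to 1 L: 0.313.
urea: 27.4 mmol/L × 60.06 mg/mmol × 0.313 L = 515.087 mg
lactose monohydrate: 66.9 mmol/L × 360.3 g/mol × 0.313 L ÷ 1000 = 7.545 g
L-methionine: 5.37 mmol/L × 149.2 mg/mmol × 0.313 L = 250.777 mg
mannitol: 37.9 g/L × 0.313 L = 11.863 g
L-asparagine: 0.736 g/L × 0.313 L = 0.230368 g = 230.368 mg

urea 515.087 mg; lactose monohydrate 7.545 g; L-methionine 250.777 mg; mannitol 11.863 g; L-asparagine 230.368 mg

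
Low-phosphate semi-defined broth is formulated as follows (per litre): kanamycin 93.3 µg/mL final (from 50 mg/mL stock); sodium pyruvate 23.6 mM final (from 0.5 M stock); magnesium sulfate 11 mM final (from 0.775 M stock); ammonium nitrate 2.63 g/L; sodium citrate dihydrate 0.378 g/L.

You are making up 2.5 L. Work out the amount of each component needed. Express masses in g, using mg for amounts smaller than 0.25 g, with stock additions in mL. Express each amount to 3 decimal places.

Working volume: 2.5 L.
kanamycin: C1V1 = C2V2 → 93.3 µg/mL × 2500 mL ÷ 50000 µg/mL = 4.665 mL
sodium pyruvate: C1V1 = C2V2 → 23.6 mM × 2500 mL ÷ 500 mM = 118.000 mL
magnesium sulfate: dilute stock: 11 mM × 2500 mL ÷ 775 mM = 35.484 mL
ammonium nitrate: 2.63 g/L × 2.5 L = 6.575 g
sodium citrate dihydrate: 0.378 g/L × 2.5 L = 0.945 g

kanamycin 4.665 mL; sodium pyruvate 118.000 mL; magnesium sulfate 35.484 mL; ammonium nitrate 6.575 g; sodium citrate dihydrate 0.945 g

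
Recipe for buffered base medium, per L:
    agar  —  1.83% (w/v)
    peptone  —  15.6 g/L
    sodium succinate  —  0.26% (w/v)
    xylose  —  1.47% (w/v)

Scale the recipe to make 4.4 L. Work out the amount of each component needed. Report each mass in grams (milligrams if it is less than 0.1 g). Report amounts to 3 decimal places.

agar 80.520 g; peptone 68.640 g; sodium succinate 11.440 g; xylose 64.680 g

Working volume: 4.4 L.
agar: 1.83 g per 100 mL × 4400 mL ÷ 100 = 80.520 g
peptone: 15.6 g/L × 4.4 L = 68.640 g
sodium succinate: 0.26 g per 100 mL × 4400 mL ÷ 100 = 11.440 g
xylose: 1.47 g per 100 mL × 4400 mL ÷ 100 = 64.680 g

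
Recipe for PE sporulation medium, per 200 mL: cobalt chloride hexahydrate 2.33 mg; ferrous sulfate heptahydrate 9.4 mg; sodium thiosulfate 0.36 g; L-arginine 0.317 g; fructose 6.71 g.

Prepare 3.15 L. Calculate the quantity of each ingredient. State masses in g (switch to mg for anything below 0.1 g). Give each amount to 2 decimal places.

Ratio of target to recipe volume: 3150 / 200 = 15.75.
cobalt chloride hexahydrate: 2.33 mg × (3150 mL / 200 mL) = 36.70 mg
ferrous sulfate heptahydrate: 9.4 mg × (3150 mL / 200 mL) = 148.05 mg = 0.15 g
sodium thiosulfate: 0.36 g × (3150 mL / 200 mL) = 5.67 g
L-arginine: 0.317 g × (3150 mL / 200 mL) = 4.99 g
fructose: 6.71 g × (3150 mL / 200 mL) = 105.68 g

cobalt chloride hexahydrate 36.70 mg; ferrous sulfate heptahydrate 0.15 g; sodium thiosulfate 5.67 g; L-arginine 4.99 g; fructose 105.68 g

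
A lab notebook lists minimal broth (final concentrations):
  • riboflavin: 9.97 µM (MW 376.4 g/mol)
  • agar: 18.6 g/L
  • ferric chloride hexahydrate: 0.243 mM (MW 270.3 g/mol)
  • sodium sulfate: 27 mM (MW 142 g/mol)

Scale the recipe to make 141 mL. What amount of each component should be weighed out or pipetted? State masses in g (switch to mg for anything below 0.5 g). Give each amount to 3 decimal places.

Working volume: 141 mL = 0.141 L.
riboflavin: 9.97 µmol/L × 376.4 g/mol × 0.141 L ÷ 1000 = 0.529 mg
agar: 18.6 g/L × 0.141 L = 2.623 g
ferric chloride hexahydrate: 0.243 mmol/L × 270.3 mg/mmol × 0.141 L = 9.261 mg
sodium sulfate: 27 mmol/L × 142 g/mol × 0.141 L ÷ 1000 = 0.541 g

riboflavin 0.529 mg; agar 2.623 g; ferric chloride hexahydrate 9.261 mg; sodium sulfate 0.541 g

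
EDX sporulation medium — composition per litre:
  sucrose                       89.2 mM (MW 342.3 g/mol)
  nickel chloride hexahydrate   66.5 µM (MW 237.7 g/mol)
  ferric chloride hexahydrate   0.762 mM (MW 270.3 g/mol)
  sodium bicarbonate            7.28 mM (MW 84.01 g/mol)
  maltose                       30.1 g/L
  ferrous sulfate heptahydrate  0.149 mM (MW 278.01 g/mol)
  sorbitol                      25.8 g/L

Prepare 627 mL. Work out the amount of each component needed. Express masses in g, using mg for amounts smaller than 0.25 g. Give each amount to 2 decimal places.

sucrose 19.14 g; nickel chloride hexahydrate 9.91 mg; ferric chloride hexahydrate 129.14 mg; sodium bicarbonate 0.38 g; maltose 18.87 g; ferrous sulfate heptahydrate 25.97 mg; sorbitol 16.18 g

Scale factor relative to 1 L: 0.627.
sucrose: 89.2 mmol/L × 342.3 g/mol × 0.627 L ÷ 1000 = 19.14 g
nickel chloride hexahydrate: 66.5 µmol/L × 237.7 g/mol × 0.627 L ÷ 1000 = 9.91 mg
ferric chloride hexahydrate: 0.762 mmol/L × 270.3 mg/mmol × 0.627 L = 129.14 mg
sodium bicarbonate: 7.28 mmol/L × 84.01 g/mol × 0.627 L ÷ 1000 = 0.38 g
maltose: 30.1 g/L × 0.627 L = 18.87 g
ferrous sulfate heptahydrate: 0.149 mmol/L × 278.01 mg/mmol × 0.627 L = 25.97 mg
sorbitol: 25.8 g/L × 0.627 L = 16.18 g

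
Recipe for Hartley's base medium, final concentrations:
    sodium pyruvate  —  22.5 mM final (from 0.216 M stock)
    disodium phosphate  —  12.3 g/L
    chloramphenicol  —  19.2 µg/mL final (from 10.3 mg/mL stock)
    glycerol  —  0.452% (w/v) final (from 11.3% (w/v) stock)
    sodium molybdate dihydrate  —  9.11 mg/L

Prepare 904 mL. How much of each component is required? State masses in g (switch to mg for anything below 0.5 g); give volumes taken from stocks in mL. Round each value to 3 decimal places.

sodium pyruvate 94.167 mL; disodium phosphate 11.119 g; chloramphenicol 1.685 mL; glycerol 36.160 mL; sodium molybdate dihydrate 8.235 mg

Scale factor relative to 1 L: 0.904.
sodium pyruvate: dilute stock: 22.5 mM × 904 mL ÷ 216 mM = 94.167 mL
disodium phosphate: 12.3 g/L × 0.904 L = 11.119 g
chloramphenicol: dilute stock: 19.2 µg/mL × 904 mL ÷ 10300 µg/mL = 1.685 mL
glycerol: V = C2·V2/C1 = 0.452% ÷ 11.3% × 904 mL = 36.160 mL
sodium molybdate dihydrate: 9.11 mg/L × 0.904 L = 8.235 mg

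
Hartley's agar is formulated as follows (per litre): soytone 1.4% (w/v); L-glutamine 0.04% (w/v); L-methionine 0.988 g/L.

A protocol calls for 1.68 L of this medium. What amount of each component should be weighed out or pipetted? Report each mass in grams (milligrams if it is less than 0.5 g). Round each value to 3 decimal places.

soytone 23.520 g; L-glutamine 0.672 g; L-methionine 1.660 g

Working volume: 1.68 L.
soytone: 1.4% w/v = 14 g/L → 14 × 1.68 L = 23.520 g
L-glutamine: 0.04 g per 100 mL × 1680 mL ÷ 100 = 0.672 g
L-methionine: 0.988 g/L × 1.68 L = 1.660 g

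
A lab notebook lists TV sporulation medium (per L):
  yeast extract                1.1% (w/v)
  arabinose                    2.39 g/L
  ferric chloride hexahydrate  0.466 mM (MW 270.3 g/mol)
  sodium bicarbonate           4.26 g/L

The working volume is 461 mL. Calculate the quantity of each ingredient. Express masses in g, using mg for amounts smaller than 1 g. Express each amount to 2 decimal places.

Working volume: 461 mL = 0.461 L.
yeast extract: 1.1 g per 100 mL × 461 mL ÷ 100 = 5.07 g
arabinose: 2.39 g/L × 0.461 L = 1.10 g
ferric chloride hexahydrate: 0.466 mmol/L × 270.3 mg/mmol × 0.461 L = 58.07 mg
sodium bicarbonate: 4.26 g/L × 0.461 L = 1.96 g

yeast extract 5.07 g; arabinose 1.10 g; ferric chloride hexahydrate 58.07 mg; sodium bicarbonate 1.96 g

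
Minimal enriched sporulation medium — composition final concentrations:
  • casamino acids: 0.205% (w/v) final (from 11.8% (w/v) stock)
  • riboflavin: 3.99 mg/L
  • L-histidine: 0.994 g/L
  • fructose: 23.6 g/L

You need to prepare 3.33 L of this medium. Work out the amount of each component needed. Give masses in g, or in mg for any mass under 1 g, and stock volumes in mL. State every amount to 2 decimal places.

casamino acids 57.85 mL; riboflavin 13.29 mg; L-histidine 3.31 g; fructose 78.59 g

Working volume: 3.33 L.
casamino acids: dilute stock: 0.205% ÷ 11.8% × 3330 mL = 57.85 mL
riboflavin: 3.99 mg/L × 3.33 L = 13.29 mg
L-histidine: 0.994 g/L × 3.33 L = 3.31 g
fructose: 23.6 g/L × 3.33 L = 78.59 g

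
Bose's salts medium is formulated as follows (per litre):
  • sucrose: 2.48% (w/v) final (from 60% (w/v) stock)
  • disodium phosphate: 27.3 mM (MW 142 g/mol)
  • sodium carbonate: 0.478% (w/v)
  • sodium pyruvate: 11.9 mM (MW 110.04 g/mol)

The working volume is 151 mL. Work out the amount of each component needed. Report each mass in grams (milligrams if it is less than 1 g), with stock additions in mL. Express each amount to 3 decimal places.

Scale factor relative to 1 L: 0.151.
sucrose: C1V1 = C2V2 → 2.48% ÷ 60% × 151 mL = 6.241 mL
disodium phosphate: 27.3 mmol/L × 142 mg/mmol × 0.151 L = 585.367 mg
sodium carbonate: 0.478% w/v = 4.78 g/L → 4.78 × 0.151 L = 0.72178 g = 721.780 mg
sodium pyruvate: 11.9 mmol/L × 110.04 mg/mmol × 0.151 L = 197.731 mg

sucrose 6.241 mL; disodium phosphate 585.367 mg; sodium carbonate 721.780 mg; sodium pyruvate 197.731 mg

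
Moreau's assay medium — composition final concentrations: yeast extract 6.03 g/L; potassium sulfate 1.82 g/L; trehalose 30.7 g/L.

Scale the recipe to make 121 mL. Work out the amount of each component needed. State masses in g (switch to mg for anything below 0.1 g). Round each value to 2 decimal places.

Scale factor relative to 1 L: 0.121.
yeast extract: 6.03 g/L × 0.121 L = 0.73 g
potassium sulfate: 1.82 g/L × 0.121 L = 0.22 g
trehalose: 30.7 g/L × 0.121 L = 3.71 g

yeast extract 0.73 g; potassium sulfate 0.22 g; trehalose 3.71 g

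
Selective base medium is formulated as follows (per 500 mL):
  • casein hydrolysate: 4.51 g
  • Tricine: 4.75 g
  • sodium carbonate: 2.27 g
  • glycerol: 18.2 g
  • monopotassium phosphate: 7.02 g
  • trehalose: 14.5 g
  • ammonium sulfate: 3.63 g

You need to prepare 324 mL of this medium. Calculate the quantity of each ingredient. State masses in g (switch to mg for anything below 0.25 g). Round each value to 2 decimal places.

casein hydrolysate 2.92 g; Tricine 3.08 g; sodium carbonate 1.47 g; glycerol 11.79 g; monopotassium phosphate 4.55 g; trehalose 9.40 g; ammonium sulfate 2.35 g

Scale factor = 324 mL / 500 mL = 0.648.
casein hydrolysate: 4.51 g × (324 mL / 500 mL) = 2.92 g
Tricine: 4.75 g × (324 mL / 500 mL) = 3.08 g
sodium carbonate: 2.27 g × (324 mL / 500 mL) = 1.47 g
glycerol: 18.2 g × (324 mL / 500 mL) = 11.79 g
monopotassium phosphate: 7.02 g × (324 mL / 500 mL) = 4.55 g
trehalose: 14.5 g × (324 mL / 500 mL) = 9.40 g
ammonium sulfate: 3.63 g × (324 mL / 500 mL) = 2.35 g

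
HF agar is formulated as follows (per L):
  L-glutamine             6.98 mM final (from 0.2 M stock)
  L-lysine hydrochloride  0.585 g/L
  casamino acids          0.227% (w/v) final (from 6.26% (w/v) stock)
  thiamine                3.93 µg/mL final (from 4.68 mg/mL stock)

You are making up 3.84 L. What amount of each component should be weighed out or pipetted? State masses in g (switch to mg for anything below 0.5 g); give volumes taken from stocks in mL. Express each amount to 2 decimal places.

Working volume: 3.84 L.
L-glutamine: V = C2·V2/C1 = 6.98 mM × 3840 mL ÷ 200 mM = 134.02 mL
L-lysine hydrochloride: 0.585 g/L × 3.84 L = 2.25 g
casamino acids: dilute stock: 0.227% ÷ 6.26% × 3840 mL = 139.25 mL
thiamine: dilute stock: 3.93 µg/mL × 3840 mL ÷ 4680 µg/mL = 3.22 mL

L-glutamine 134.02 mL; L-lysine hydrochloride 2.25 g; casamino acids 139.25 mL; thiamine 3.22 mL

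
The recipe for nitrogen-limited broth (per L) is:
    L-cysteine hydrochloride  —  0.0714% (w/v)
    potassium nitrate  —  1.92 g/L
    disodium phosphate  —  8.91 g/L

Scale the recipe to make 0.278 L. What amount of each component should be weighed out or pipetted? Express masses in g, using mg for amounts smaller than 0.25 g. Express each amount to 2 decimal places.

L-cysteine hydrochloride 198.49 mg; potassium nitrate 0.53 g; disodium phosphate 2.48 g

Scale factor relative to 1 L: 0.278.
L-cysteine hydrochloride: 0.0714 g per 100 mL × 278 mL ÷ 100 = 0.198492 g = 198.49 mg
potassium nitrate: 1.92 g/L × 0.278 L = 0.53 g
disodium phosphate: 8.91 g/L × 0.278 L = 2.48 g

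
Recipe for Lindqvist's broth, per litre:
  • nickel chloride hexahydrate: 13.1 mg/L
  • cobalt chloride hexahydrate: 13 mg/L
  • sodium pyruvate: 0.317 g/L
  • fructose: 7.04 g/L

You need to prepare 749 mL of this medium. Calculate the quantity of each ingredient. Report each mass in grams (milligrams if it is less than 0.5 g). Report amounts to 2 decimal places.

Target volume = 749 mL = 0.749 L.
nickel chloride hexahydrate: 13.1 mg/L × 0.749 L = 9.81 mg
cobalt chloride hexahydrate: 13 mg/L × 0.749 L = 9.74 mg
sodium pyruvate: 0.317 g/L × 0.749 L = 0.237433 g = 237.43 mg
fructose: 7.04 g/L × 0.749 L = 5.27 g

nickel chloride hexahydrate 9.81 mg; cobalt chloride hexahydrate 9.74 mg; sodium pyruvate 237.43 mg; fructose 5.27 g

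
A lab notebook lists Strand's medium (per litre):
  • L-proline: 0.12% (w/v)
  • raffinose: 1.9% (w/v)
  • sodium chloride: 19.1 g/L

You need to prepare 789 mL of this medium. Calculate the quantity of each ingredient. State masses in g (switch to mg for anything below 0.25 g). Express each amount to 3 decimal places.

Working volume: 789 mL = 0.789 L.
L-proline: 0.12% w/v = 1.2 g/L → 1.2 × 0.789 L = 0.947 g
raffinose: 1.9% w/v = 19 g/L → 19 × 0.789 L = 14.991 g
sodium chloride: 19.1 g/L × 0.789 L = 15.070 g

L-proline 0.947 g; raffinose 14.991 g; sodium chloride 15.070 g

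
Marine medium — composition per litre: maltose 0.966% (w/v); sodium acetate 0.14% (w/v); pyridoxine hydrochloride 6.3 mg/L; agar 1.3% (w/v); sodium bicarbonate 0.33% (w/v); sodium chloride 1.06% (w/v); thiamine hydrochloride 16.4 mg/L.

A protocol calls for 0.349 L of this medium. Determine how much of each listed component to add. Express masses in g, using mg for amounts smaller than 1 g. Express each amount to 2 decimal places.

Working volume: 0.349 L.
maltose: 0.966 g per 100 mL × 349 mL ÷ 100 = 3.37 g
sodium acetate: 0.14 g per 100 mL × 349 mL ÷ 100 = 0.4886 g = 488.60 mg
pyridoxine hydrochloride: 6.3 mg/L × 0.349 L = 2.20 mg
agar: 1.3 g per 100 mL × 349 mL ÷ 100 = 4.54 g
sodium bicarbonate: 0.33% w/v = 3.3 g/L → 3.3 × 0.349 L = 1.15 g
sodium chloride: 1.06 g per 100 mL × 349 mL ÷ 100 = 3.70 g
thiamine hydrochloride: 16.4 mg/L × 0.349 L = 5.72 mg

maltose 3.37 g; sodium acetate 488.60 mg; pyridoxine hydrochloride 2.20 mg; agar 4.54 g; sodium bicarbonate 1.15 g; sodium chloride 3.70 g; thiamine hydrochloride 5.72 mg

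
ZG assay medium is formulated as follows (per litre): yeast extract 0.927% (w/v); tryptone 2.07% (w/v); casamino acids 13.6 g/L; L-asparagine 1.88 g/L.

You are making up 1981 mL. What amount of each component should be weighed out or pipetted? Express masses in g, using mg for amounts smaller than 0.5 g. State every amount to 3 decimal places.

Target volume = 1981 mL = 1.981 L.
yeast extract: 0.927% w/v = 9.27 g/L → 9.27 × 1.981 L = 18.364 g
tryptone: 2.07% w/v = 20.7 g/L → 20.7 × 1.981 L = 41.007 g
casamino acids: 13.6 g/L × 1.981 L = 26.942 g
L-asparagine: 1.88 g/L × 1.981 L = 3.724 g

yeast extract 18.364 g; tryptone 41.007 g; casamino acids 26.942 g; L-asparagine 3.724 g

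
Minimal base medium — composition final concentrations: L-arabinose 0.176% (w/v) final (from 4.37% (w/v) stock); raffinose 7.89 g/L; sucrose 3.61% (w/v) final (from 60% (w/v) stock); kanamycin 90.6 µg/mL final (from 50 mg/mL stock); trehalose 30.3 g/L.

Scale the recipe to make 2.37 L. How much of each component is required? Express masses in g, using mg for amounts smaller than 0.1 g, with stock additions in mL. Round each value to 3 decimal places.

L-arabinose 95.451 mL; raffinose 18.699 g; sucrose 142.595 mL; kanamycin 4.294 mL; trehalose 71.811 g

Working volume: 2.37 L.
L-arabinose: V = C2·V2/C1 = 0.176% ÷ 4.37% × 2370 mL = 95.451 mL
raffinose: 7.89 g/L × 2.37 L = 18.699 g
sucrose: V = C2·V2/C1 = 3.61% ÷ 60% × 2370 mL = 142.595 mL
kanamycin: V = C2·V2/C1 = 90.6 µg/mL × 2370 mL ÷ 50000 µg/mL = 4.294 mL
trehalose: 30.3 g/L × 2.37 L = 71.811 g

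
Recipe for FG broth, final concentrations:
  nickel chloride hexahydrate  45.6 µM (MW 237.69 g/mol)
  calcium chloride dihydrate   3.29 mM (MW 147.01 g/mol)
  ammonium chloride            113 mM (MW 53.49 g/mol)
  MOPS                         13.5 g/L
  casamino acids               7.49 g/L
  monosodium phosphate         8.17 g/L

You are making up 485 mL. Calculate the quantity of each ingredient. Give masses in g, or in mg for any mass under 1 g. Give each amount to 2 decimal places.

Target volume = 485 mL = 0.485 L.
nickel chloride hexahydrate: 45.6 µmol/L × 237.69 g/mol × 0.485 L ÷ 1000 = 5.26 mg
calcium chloride dihydrate: 3.29 mmol/L × 147.01 mg/mmol × 0.485 L = 234.58 mg
ammonium chloride: 113 mmol/L × 53.49 g/mol × 0.485 L ÷ 1000 = 2.93 g
MOPS: 13.5 g/L × 0.485 L = 6.55 g
casamino acids: 7.49 g/L × 0.485 L = 3.63 g
monosodium phosphate: 8.17 g/L × 0.485 L = 3.96 g

nickel chloride hexahydrate 5.26 mg; calcium chloride dihydrate 234.58 mg; ammonium chloride 2.93 g; MOPS 6.55 g; casamino acids 3.63 g; monosodium phosphate 3.96 g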